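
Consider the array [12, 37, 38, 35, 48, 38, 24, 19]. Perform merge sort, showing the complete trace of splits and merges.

Merge sort trace:

Split: [12, 37, 38, 35, 48, 38, 24, 19] -> [12, 37, 38, 35] and [48, 38, 24, 19]
  Split: [12, 37, 38, 35] -> [12, 37] and [38, 35]
    Split: [12, 37] -> [12] and [37]
    Merge: [12] + [37] -> [12, 37]
    Split: [38, 35] -> [38] and [35]
    Merge: [38] + [35] -> [35, 38]
  Merge: [12, 37] + [35, 38] -> [12, 35, 37, 38]
  Split: [48, 38, 24, 19] -> [48, 38] and [24, 19]
    Split: [48, 38] -> [48] and [38]
    Merge: [48] + [38] -> [38, 48]
    Split: [24, 19] -> [24] and [19]
    Merge: [24] + [19] -> [19, 24]
  Merge: [38, 48] + [19, 24] -> [19, 24, 38, 48]
Merge: [12, 35, 37, 38] + [19, 24, 38, 48] -> [12, 19, 24, 35, 37, 38, 38, 48]

Final sorted array: [12, 19, 24, 35, 37, 38, 38, 48]

The merge sort proceeds by recursively splitting the array and merging sorted halves.
After all merges, the sorted array is [12, 19, 24, 35, 37, 38, 38, 48].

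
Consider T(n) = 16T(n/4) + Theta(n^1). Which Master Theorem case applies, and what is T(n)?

Master Theorem for T(n) = 16T(n/4) + O(n^1):

a = 16, b = 4, c = 1
log_b(a) = log_4(16) = 2.0000

Case 1: c = 1 < log_4(16) = 2.0000
T(n) = O(n^(log_4 16)) = O(n^2)

For T(n) = 16T(n/4) + O(n^1): log_4(16) = 2.0000. This is Case 1 of the Master Theorem (c < log_b(a), work dominated by leaves), giving O(n^2).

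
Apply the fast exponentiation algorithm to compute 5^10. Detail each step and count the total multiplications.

Computing 5^10 by squaring (build up from 5^1; each line after the first costs one multiplication):

5^1 = 5
5^2 = (5^1)^2 = 5^2 = 25
5^4 = (5^2)^2 = 25^2 = 625
5^5 = 5 * 5^4 = 5 * 625 = 3125
5^10 = (5^5)^2 = 3125^2 = 9765625

Result: 9765625
Multiplications needed: 4 (4 lines after 5^1)

5^10 = 9765625. Using exponentiation by squaring, this requires 4 multiplications. The key idea: if the exponent is even, square the half-power; if odd, multiply by the base once.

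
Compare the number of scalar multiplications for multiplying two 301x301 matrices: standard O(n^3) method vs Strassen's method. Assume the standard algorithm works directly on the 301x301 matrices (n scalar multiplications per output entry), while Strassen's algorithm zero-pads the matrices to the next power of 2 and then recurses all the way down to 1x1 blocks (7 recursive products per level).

Matrix multiplication for 301x301 matrices:

Strassen's algorithm requires power-of-2 dimensions. Pad 301x301 to 512x512 (next power of 2).

Standard algorithm: 301^3 = 27270901 multiplications
Strassen's algorithm: 7^(log2(512)) = 7^9 = 40353607 multiplications
Difference: 27270901 - 40353607 = -13082706 (Strassen uses MORE here due to padding overhead — for small or just-over-power-of-2 n, padding can outweigh the per-level savings)

Standard: 27270901 multiplications (301^3). Strassen: 40353607 multiplications (7^9, after padding to 512x512). Strassen reduces 8 recursive multiplications to 7 at each level.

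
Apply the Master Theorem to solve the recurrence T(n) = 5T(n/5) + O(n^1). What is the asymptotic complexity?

Master Theorem for T(n) = 5T(n/5) + O(n^1):

a = 5, b = 5, c = 1
log_b(a) = log_5(5) = 1.0000

Case 2: c = 1 = log_5(5) = 1.0000
T(n) = O(n^1 log n) = O(n log n)

For T(n) = 5T(n/5) + O(n^1): log_5(5) = 1.0000. This is Case 2 of the Master Theorem (c = log_b(a), equal work at all levels), giving O(n log n).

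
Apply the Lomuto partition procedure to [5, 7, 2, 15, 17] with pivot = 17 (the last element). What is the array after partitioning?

Lomuto partition with pivot = 17:

Initial array: [5, 7, 2, 15, 17]

arr[0]=5 <= 17: swap with position 0, array becomes [5, 7, 2, 15, 17]
arr[1]=7 <= 17: swap with position 1, array becomes [5, 7, 2, 15, 17]
arr[2]=2 <= 17: swap with position 2, array becomes [5, 7, 2, 15, 17]
arr[3]=15 <= 17: swap with position 3, array becomes [5, 7, 2, 15, 17]

Place pivot at position 4: [5, 7, 2, 15, 17]
Pivot position: 4

After partitioning with pivot 17, the array becomes [5, 7, 2, 15, 17]. The pivot is placed at index 4. All elements to the left of the pivot are <= 17, and all elements to the right are > 17.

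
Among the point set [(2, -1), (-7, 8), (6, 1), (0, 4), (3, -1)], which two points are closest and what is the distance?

Computing all pairwise distances among 5 points:

d((2, -1), (-7, 8)) = 12.7279
d((2, -1), (6, 1)) = 4.4721
d((2, -1), (0, 4)) = 5.3852
d((2, -1), (3, -1)) = 1.0 <-- minimum
d((-7, 8), (6, 1)) = 14.7648
d((-7, 8), (0, 4)) = 8.0623
d((-7, 8), (3, -1)) = 13.4536
d((6, 1), (0, 4)) = 6.7082
d((6, 1), (3, -1)) = 3.6056
d((0, 4), (3, -1)) = 5.831

Closest pair: (2, -1) and (3, -1) with distance 1.0

The closest pair is (2, -1) and (3, -1) with Euclidean distance 1.0. For 5 points, brute-force pairwise comparison is shown above. For large n, the divide-and-conquer algorithm (sort by x, recurse on halves, check the dividing strip) achieves O(n log n).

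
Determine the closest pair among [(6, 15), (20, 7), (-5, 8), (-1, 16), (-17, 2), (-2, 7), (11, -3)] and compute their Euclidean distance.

Computing all pairwise distances among 7 points:

d((6, 15), (20, 7)) = 16.1245
d((6, 15), (-5, 8)) = 13.0384
d((6, 15), (-1, 16)) = 7.0711
d((6, 15), (-17, 2)) = 26.4197
d((6, 15), (-2, 7)) = 11.3137
d((6, 15), (11, -3)) = 18.6815
d((20, 7), (-5, 8)) = 25.02
d((20, 7), (-1, 16)) = 22.8473
d((20, 7), (-17, 2)) = 37.3363
d((20, 7), (-2, 7)) = 22.0
d((20, 7), (11, -3)) = 13.4536
d((-5, 8), (-1, 16)) = 8.9443
d((-5, 8), (-17, 2)) = 13.4164
d((-5, 8), (-2, 7)) = 3.1623 <-- minimum
d((-5, 8), (11, -3)) = 19.4165
d((-1, 16), (-17, 2)) = 21.2603
d((-1, 16), (-2, 7)) = 9.0554
d((-1, 16), (11, -3)) = 22.4722
d((-17, 2), (-2, 7)) = 15.8114
d((-17, 2), (11, -3)) = 28.4429
d((-2, 7), (11, -3)) = 16.4012

Closest pair: (-5, 8) and (-2, 7) with distance 3.1623

The closest pair is (-5, 8) and (-2, 7) with Euclidean distance 3.1623. For 7 points, brute-force pairwise comparison is shown above. For large n, the divide-and-conquer algorithm (sort by x, recurse on halves, check the dividing strip) achieves O(n log n).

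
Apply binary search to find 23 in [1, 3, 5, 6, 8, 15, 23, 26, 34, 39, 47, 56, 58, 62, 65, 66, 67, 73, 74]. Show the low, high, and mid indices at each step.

Binary search for 23 in [1, 3, 5, 6, 8, 15, 23, 26, 34, 39, 47, 56, 58, 62, 65, 66, 67, 73, 74]:

lo=0, hi=18, mid=9, arr[mid]=39 -> 39 > 23, search left half
lo=0, hi=8, mid=4, arr[mid]=8 -> 8 < 23, search right half
lo=5, hi=8, mid=6, arr[mid]=23 -> Found target at index 6!

Binary search finds 23 at index 6 after 3 comparisons. The search repeatedly halves the search space by comparing with the middle element.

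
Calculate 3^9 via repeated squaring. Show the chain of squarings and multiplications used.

Computing 3^9 by squaring (build up from 3^1; each line after the first costs one multiplication):

3^1 = 3
3^2 = (3^1)^2 = 3^2 = 9
3^4 = (3^2)^2 = 9^2 = 81
3^8 = (3^4)^2 = 81^2 = 6561
3^9 = 3 * 3^8 = 3 * 6561 = 19683

Result: 19683
Multiplications needed: 4 (4 lines after 3^1)

3^9 = 19683. Using exponentiation by squaring, this requires 4 multiplications. The key idea: if the exponent is even, square the half-power; if odd, multiply by the base once.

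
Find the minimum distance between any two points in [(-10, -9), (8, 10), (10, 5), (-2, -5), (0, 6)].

Computing all pairwise distances among 5 points:

d((-10, -9), (8, 10)) = 26.1725
d((-10, -9), (10, 5)) = 24.4131
d((-10, -9), (-2, -5)) = 8.9443
d((-10, -9), (0, 6)) = 18.0278
d((8, 10), (10, 5)) = 5.3852 <-- minimum
d((8, 10), (-2, -5)) = 18.0278
d((8, 10), (0, 6)) = 8.9443
d((10, 5), (-2, -5)) = 15.6205
d((10, 5), (0, 6)) = 10.0499
d((-2, -5), (0, 6)) = 11.1803

Closest pair: (8, 10) and (10, 5) with distance 5.3852

The closest pair is (8, 10) and (10, 5) with Euclidean distance 5.3852. For 5 points, brute-force pairwise comparison is shown above. For large n, the divide-and-conquer algorithm (sort by x, recurse on halves, check the dividing strip) achieves O(n log n).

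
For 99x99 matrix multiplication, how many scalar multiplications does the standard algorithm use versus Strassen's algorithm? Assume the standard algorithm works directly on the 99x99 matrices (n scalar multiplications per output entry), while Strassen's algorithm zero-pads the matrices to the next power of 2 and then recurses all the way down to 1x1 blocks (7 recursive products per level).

Matrix multiplication for 99x99 matrices:

Strassen's algorithm requires power-of-2 dimensions. Pad 99x99 to 128x128 (next power of 2).

Standard algorithm: 99^3 = 970299 multiplications
Strassen's algorithm: 7^(log2(128)) = 7^7 = 823543 multiplications
Savings: 970299 - 823543 = 146756 multiplications

Standard: 970299 multiplications (99^3). Strassen: 823543 multiplications (7^7, after padding to 128x128). Strassen reduces 8 recursive multiplications to 7 at each level.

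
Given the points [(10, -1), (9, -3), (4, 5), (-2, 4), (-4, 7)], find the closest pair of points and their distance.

Computing all pairwise distances among 5 points:

d((10, -1), (9, -3)) = 2.2361 <-- minimum
d((10, -1), (4, 5)) = 8.4853
d((10, -1), (-2, 4)) = 13.0
d((10, -1), (-4, 7)) = 16.1245
d((9, -3), (4, 5)) = 9.434
d((9, -3), (-2, 4)) = 13.0384
d((9, -3), (-4, 7)) = 16.4012
d((4, 5), (-2, 4)) = 6.0828
d((4, 5), (-4, 7)) = 8.2462
d((-2, 4), (-4, 7)) = 3.6056

Closest pair: (10, -1) and (9, -3) with distance 2.2361

The closest pair is (10, -1) and (9, -3) with Euclidean distance 2.2361. For 5 points, brute-force pairwise comparison is shown above. For large n, the divide-and-conquer algorithm (sort by x, recurse on halves, check the dividing strip) achieves O(n log n).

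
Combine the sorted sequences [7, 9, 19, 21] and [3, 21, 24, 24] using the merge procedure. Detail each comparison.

Merging process:

Compare 7 vs 3: take 3 from right. Merged: [3]
Compare 7 vs 21: take 7 from left. Merged: [3, 7]
Compare 9 vs 21: take 9 from left. Merged: [3, 7, 9]
Compare 19 vs 21: take 19 from left. Merged: [3, 7, 9, 19]
Compare 21 vs 21: take 21 from left. Merged: [3, 7, 9, 19, 21]
Append remaining from right: [21, 24, 24]. Merged: [3, 7, 9, 19, 21, 21, 24, 24]

Final merged array: [3, 7, 9, 19, 21, 21, 24, 24]
Total comparisons: 5

The merged array is [3, 7, 9, 19, 21, 21, 24, 24], requiring 5 comparisons. The merge step runs in O(n) time where n is the total number of elements.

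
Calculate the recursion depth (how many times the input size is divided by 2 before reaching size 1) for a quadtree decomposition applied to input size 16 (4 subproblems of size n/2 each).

For divide and conquer with division factor 2:

Problem sizes at each level:
Level 0: 16
Level 1: 8
Level 2: 4
Level 3: 2
Level 4: 1

The root is level 0 and the size-1 base case is level 4 (the tree spans levels 0 through 4, i.e. 5 levels counting the root), so the depth is the number of divisions: log_2(16) = 4

The recursion tree depth is log_2(16) = 4. At each level, the problem size is divided by 2, so it takes 4 divisions to reduce to a base case of size 1. The algorithm makes 4 recursive calls at each level.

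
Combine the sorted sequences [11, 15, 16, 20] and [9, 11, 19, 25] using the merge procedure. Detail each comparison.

Merging process:

Compare 11 vs 9: take 9 from right. Merged: [9]
Compare 11 vs 11: take 11 from left. Merged: [9, 11]
Compare 15 vs 11: take 11 from right. Merged: [9, 11, 11]
Compare 15 vs 19: take 15 from left. Merged: [9, 11, 11, 15]
Compare 16 vs 19: take 16 from left. Merged: [9, 11, 11, 15, 16]
Compare 20 vs 19: take 19 from right. Merged: [9, 11, 11, 15, 16, 19]
Compare 20 vs 25: take 20 from left. Merged: [9, 11, 11, 15, 16, 19, 20]
Append remaining from right: [25]. Merged: [9, 11, 11, 15, 16, 19, 20, 25]

Final merged array: [9, 11, 11, 15, 16, 19, 20, 25]
Total comparisons: 7

The merged array is [9, 11, 11, 15, 16, 19, 20, 25], requiring 7 comparisons. The merge step runs in O(n) time where n is the total number of elements.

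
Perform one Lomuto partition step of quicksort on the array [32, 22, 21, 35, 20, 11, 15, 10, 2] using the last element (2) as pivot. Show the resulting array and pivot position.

Lomuto partition with pivot = 2:

Initial array: [32, 22, 21, 35, 20, 11, 15, 10, 2]

arr[0]=32 > 2: no swap
arr[1]=22 > 2: no swap
arr[2]=21 > 2: no swap
arr[3]=35 > 2: no swap
arr[4]=20 > 2: no swap
arr[5]=11 > 2: no swap
arr[6]=15 > 2: no swap
arr[7]=10 > 2: no swap

Place pivot at position 0: [2, 22, 21, 35, 20, 11, 15, 10, 32]
Pivot position: 0

After partitioning with pivot 2, the array becomes [2, 22, 21, 35, 20, 11, 15, 10, 32]. The pivot is placed at index 0. All elements to the left of the pivot are <= 2, and all elements to the right are > 2.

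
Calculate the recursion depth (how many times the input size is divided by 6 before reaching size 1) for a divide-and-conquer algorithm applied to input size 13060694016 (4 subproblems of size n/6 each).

For divide and conquer with division factor 6:

Problem sizes at each level:
Level 0: 13060694016
Level 1: 2176782336
Level 2: 362797056
Level 3: 60466176
Level 4: 10077696
Level 5: 1679616
Level 6: 279936
Level 7: 46656
Level 8: 7776
Level 9: 1296
Level 10: 216
Level 11: 36
Level 12: 6
Level 13: 1

The root is level 0 and the size-1 base case is level 13 (the tree spans levels 0 through 13, i.e. 14 levels counting the root), so the depth is the number of divisions: log_6(13060694016) = 13

The recursion tree depth is log_6(13060694016) = 13. At each level, the problem size is divided by 6, so it takes 13 divisions to reduce to a base case of size 1. The algorithm makes 4 recursive calls at each level.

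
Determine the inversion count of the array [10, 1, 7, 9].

Finding inversions in [10, 1, 7, 9]:

(0, 1): arr[0]=10 > arr[1]=1
(0, 2): arr[0]=10 > arr[2]=7
(0, 3): arr[0]=10 > arr[3]=9

Total inversions: 3

The array has 3 inversion(s): (0,1), (0,2), (0,3). Each pair (i,j) satisfies i < j and arr[i] > arr[j].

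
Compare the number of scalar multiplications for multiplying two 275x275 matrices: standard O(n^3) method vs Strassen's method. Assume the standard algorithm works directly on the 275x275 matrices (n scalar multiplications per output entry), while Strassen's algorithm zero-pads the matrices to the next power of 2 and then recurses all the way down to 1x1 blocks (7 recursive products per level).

Matrix multiplication for 275x275 matrices:

Strassen's algorithm requires power-of-2 dimensions. Pad 275x275 to 512x512 (next power of 2).

Standard algorithm: 275^3 = 20796875 multiplications
Strassen's algorithm: 7^(log2(512)) = 7^9 = 40353607 multiplications
Difference: 20796875 - 40353607 = -19556732 (Strassen uses MORE here due to padding overhead — for small or just-over-power-of-2 n, padding can outweigh the per-level savings)

Standard: 20796875 multiplications (275^3). Strassen: 40353607 multiplications (7^9, after padding to 512x512). Strassen reduces 8 recursive multiplications to 7 at each level.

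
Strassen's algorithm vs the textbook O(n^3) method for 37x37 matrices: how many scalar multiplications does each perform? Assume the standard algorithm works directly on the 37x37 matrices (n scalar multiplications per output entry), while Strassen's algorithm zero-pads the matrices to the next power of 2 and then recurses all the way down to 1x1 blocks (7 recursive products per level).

Matrix multiplication for 37x37 matrices:

Strassen's algorithm requires power-of-2 dimensions. Pad 37x37 to 64x64 (next power of 2).

Standard algorithm: 37^3 = 50653 multiplications
Strassen's algorithm: 7^(log2(64)) = 7^6 = 117649 multiplications
Difference: 50653 - 117649 = -66996 (Strassen uses MORE here due to padding overhead — for small or just-over-power-of-2 n, padding can outweigh the per-level savings)

Standard: 50653 multiplications (37^3). Strassen: 117649 multiplications (7^6, after padding to 64x64). Strassen reduces 8 recursive multiplications to 7 at each level.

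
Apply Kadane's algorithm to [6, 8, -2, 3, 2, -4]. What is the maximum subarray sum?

Using Kadane's algorithm on [6, 8, -2, 3, 2, -4]:

Scanning through the array:
Position 1 (value 8): max_ending_here = 14, max_so_far = 14
Position 2 (value -2): max_ending_here = 12, max_so_far = 14
Position 3 (value 3): max_ending_here = 15, max_so_far = 15
Position 4 (value 2): max_ending_here = 17, max_so_far = 17
Position 5 (value -4): max_ending_here = 13, max_so_far = 17

Maximum subarray: [6, 8, -2, 3, 2]
Maximum sum: 17

The maximum subarray is [6, 8, -2, 3, 2] with sum 17. This subarray runs from index 0 to index 4.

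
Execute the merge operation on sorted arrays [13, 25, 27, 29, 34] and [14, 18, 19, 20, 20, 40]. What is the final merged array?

Merging process:

Compare 13 vs 14: take 13 from left. Merged: [13]
Compare 25 vs 14: take 14 from right. Merged: [13, 14]
Compare 25 vs 18: take 18 from right. Merged: [13, 14, 18]
Compare 25 vs 19: take 19 from right. Merged: [13, 14, 18, 19]
Compare 25 vs 20: take 20 from right. Merged: [13, 14, 18, 19, 20]
Compare 25 vs 20: take 20 from right. Merged: [13, 14, 18, 19, 20, 20]
Compare 25 vs 40: take 25 from left. Merged: [13, 14, 18, 19, 20, 20, 25]
Compare 27 vs 40: take 27 from left. Merged: [13, 14, 18, 19, 20, 20, 25, 27]
Compare 29 vs 40: take 29 from left. Merged: [13, 14, 18, 19, 20, 20, 25, 27, 29]
Compare 34 vs 40: take 34 from left. Merged: [13, 14, 18, 19, 20, 20, 25, 27, 29, 34]
Append remaining from right: [40]. Merged: [13, 14, 18, 19, 20, 20, 25, 27, 29, 34, 40]

Final merged array: [13, 14, 18, 19, 20, 20, 25, 27, 29, 34, 40]
Total comparisons: 10

The merged array is [13, 14, 18, 19, 20, 20, 25, 27, 29, 34, 40], requiring 10 comparisons. The merge step runs in O(n) time where n is the total number of elements.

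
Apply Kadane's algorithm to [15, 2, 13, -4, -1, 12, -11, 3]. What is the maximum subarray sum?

Using Kadane's algorithm on [15, 2, 13, -4, -1, 12, -11, 3]:

Scanning through the array:
Position 1 (value 2): max_ending_here = 17, max_so_far = 17
Position 2 (value 13): max_ending_here = 30, max_so_far = 30
Position 3 (value -4): max_ending_here = 26, max_so_far = 30
Position 4 (value -1): max_ending_here = 25, max_so_far = 30
Position 5 (value 12): max_ending_here = 37, max_so_far = 37
Position 6 (value -11): max_ending_here = 26, max_so_far = 37
Position 7 (value 3): max_ending_here = 29, max_so_far = 37

Maximum subarray: [15, 2, 13, -4, -1, 12]
Maximum sum: 37

The maximum subarray is [15, 2, 13, -4, -1, 12] with sum 37. This subarray runs from index 0 to index 5.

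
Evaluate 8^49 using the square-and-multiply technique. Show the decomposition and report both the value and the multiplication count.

Computing 8^49 by squaring (build up from 8^1; each line after the first costs one multiplication):

8^1 = 8
8^2 = (8^1)^2 = 8^2 = 64
8^3 = 8 * 8^2 = 8 * 64 = 512
8^6 = (8^3)^2 = 512^2 = 262144
8^12 = (8^6)^2 = 262144^2 = 68719476736
8^24 = (8^12)^2 = 68719476736^2 = 4722366482869645213696
8^48 = (8^24)^2 = 4722366482869645213696^2 = 22300745198530623141535718272648361505980416
8^49 = 8 * 8^48 = 8 * 22300745198530623141535718272648361505980416 = 178405961588244985132285746181186892047843328

Result: 178405961588244985132285746181186892047843328
Multiplications needed: 7 (7 lines after 8^1)

8^49 = 178405961588244985132285746181186892047843328. Using exponentiation by squaring, this requires 7 multiplications. The key idea: if the exponent is even, square the half-power; if odd, multiply by the base once.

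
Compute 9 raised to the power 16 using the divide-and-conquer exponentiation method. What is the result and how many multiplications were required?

Computing 9^16 by squaring (build up from 9^1; each line after the first costs one multiplication):

9^1 = 9
9^2 = (9^1)^2 = 9^2 = 81
9^4 = (9^2)^2 = 81^2 = 6561
9^8 = (9^4)^2 = 6561^2 = 43046721
9^16 = (9^8)^2 = 43046721^2 = 1853020188851841

Result: 1853020188851841
Multiplications needed: 4 (4 lines after 9^1)

9^16 = 1853020188851841. Using exponentiation by squaring, this requires 4 multiplications. The key idea: if the exponent is even, square the half-power; if odd, multiply by the base once.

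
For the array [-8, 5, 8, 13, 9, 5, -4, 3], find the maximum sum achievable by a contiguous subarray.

Using Kadane's algorithm on [-8, 5, 8, 13, 9, 5, -4, 3]:

Scanning through the array:
Position 1 (value 5): max_ending_here = 5, max_so_far = 5
Position 2 (value 8): max_ending_here = 13, max_so_far = 13
Position 3 (value 13): max_ending_here = 26, max_so_far = 26
Position 4 (value 9): max_ending_here = 35, max_so_far = 35
Position 5 (value 5): max_ending_here = 40, max_so_far = 40
Position 6 (value -4): max_ending_here = 36, max_so_far = 40
Position 7 (value 3): max_ending_here = 39, max_so_far = 40

Maximum subarray: [5, 8, 13, 9, 5]
Maximum sum: 40

The maximum subarray is [5, 8, 13, 9, 5] with sum 40. This subarray runs from index 1 to index 5.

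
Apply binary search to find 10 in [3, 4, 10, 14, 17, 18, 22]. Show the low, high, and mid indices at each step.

Binary search for 10 in [3, 4, 10, 14, 17, 18, 22]:

lo=0, hi=6, mid=3, arr[mid]=14 -> 14 > 10, search left half
lo=0, hi=2, mid=1, arr[mid]=4 -> 4 < 10, search right half
lo=2, hi=2, mid=2, arr[mid]=10 -> Found target at index 2!

Binary search finds 10 at index 2 after 3 comparisons. The search repeatedly halves the search space by comparing with the middle element.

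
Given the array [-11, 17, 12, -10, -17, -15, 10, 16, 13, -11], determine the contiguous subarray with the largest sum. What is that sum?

Using Kadane's algorithm on [-11, 17, 12, -10, -17, -15, 10, 16, 13, -11]:

Scanning through the array:
Position 1 (value 17): max_ending_here = 17, max_so_far = 17
Position 2 (value 12): max_ending_here = 29, max_so_far = 29
Position 3 (value -10): max_ending_here = 19, max_so_far = 29
Position 4 (value -17): max_ending_here = 2, max_so_far = 29
Position 5 (value -15): max_ending_here = -13, max_so_far = 29
Position 6 (value 10): max_ending_here = 10, max_so_far = 29
Position 7 (value 16): max_ending_here = 26, max_so_far = 29
Position 8 (value 13): max_ending_here = 39, max_so_far = 39
Position 9 (value -11): max_ending_here = 28, max_so_far = 39

Maximum subarray: [10, 16, 13]
Maximum sum: 39

The maximum subarray is [10, 16, 13] with sum 39. This subarray runs from index 6 to index 8.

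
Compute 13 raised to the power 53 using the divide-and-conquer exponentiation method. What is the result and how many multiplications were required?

Computing 13^53 by squaring (build up from 13^1; each line after the first costs one multiplication):

13^1 = 13
13^2 = (13^1)^2 = 13^2 = 169
13^3 = 13 * 13^2 = 13 * 169 = 2197
13^6 = (13^3)^2 = 2197^2 = 4826809
13^12 = (13^6)^2 = 4826809^2 = 23298085122481
13^13 = 13 * 13^12 = 13 * 23298085122481 = 302875106592253
13^26 = (13^13)^2 = 302875106592253^2 = 91733330193268616658399616009
13^52 = (13^26)^2 = 91733330193268616658399616009^2 = 8415003868347247618489696679505181495471801448798649088081
13^53 = 13 * 13^52 = 13 * 8415003868347247618489696679505181495471801448798649088081 = 109395050288514219040366056833567359441133418834382438145053

Result: 109395050288514219040366056833567359441133418834382438145053
Multiplications needed: 8 (8 lines after 13^1)

13^53 = 109395050288514219040366056833567359441133418834382438145053. Using exponentiation by squaring, this requires 8 multiplications. The key idea: if the exponent is even, square the half-power; if odd, multiply by the base once.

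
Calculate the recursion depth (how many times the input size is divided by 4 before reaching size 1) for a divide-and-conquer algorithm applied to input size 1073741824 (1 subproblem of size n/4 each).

For divide and conquer with division factor 4:

Problem sizes at each level:
Level 0: 1073741824
Level 1: 268435456
Level 2: 67108864
Level 3: 16777216
Level 4: 4194304
Level 5: 1048576
Level 6: 262144
Level 7: 65536
Level 8: 16384
Level 9: 4096
Level 10: 1024
Level 11: 256
Level 12: 64
Level 13: 16
Level 14: 4
Level 15: 1

The root is level 0 and the size-1 base case is level 15 (the tree spans levels 0 through 15, i.e. 16 levels counting the root), so the depth is the number of divisions: log_4(1073741824) = 15

The recursion tree depth is log_4(1073741824) = 15. At each level, the problem size is divided by 4, so it takes 15 divisions to reduce to a base case of size 1. The algorithm makes 1 recursive call at each level.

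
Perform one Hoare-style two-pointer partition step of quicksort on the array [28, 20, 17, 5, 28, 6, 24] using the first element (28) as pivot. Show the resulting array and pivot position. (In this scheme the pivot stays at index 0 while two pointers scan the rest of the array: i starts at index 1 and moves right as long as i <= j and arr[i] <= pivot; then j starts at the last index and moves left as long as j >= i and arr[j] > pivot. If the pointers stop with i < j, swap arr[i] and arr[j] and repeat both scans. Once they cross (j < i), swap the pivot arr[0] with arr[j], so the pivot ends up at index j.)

Hoare-style two-pointer partition with pivot = 28:

Initial array: [28, 20, 17, 5, 28, 6, 24]

Pointers start at i = 1, j = 6.
i ends at 7, j ends at 6: the pointers have crossed (j < i), so scanning stops.

Swap pivot arr[0] with arr[6] to place pivot at position 6: [24, 20, 17, 5, 28, 6, 28]
Pivot position: 6

After partitioning with pivot 28, the array becomes [24, 20, 17, 5, 28, 6, 28]. The pivot is placed at index 6. All elements to the left of the pivot are <= 28, and all elements to the right are > 28.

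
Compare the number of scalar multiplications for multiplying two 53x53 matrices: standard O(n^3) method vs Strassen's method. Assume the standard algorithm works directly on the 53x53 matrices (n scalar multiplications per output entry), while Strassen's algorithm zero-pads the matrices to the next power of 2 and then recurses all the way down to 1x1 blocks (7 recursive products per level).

Matrix multiplication for 53x53 matrices:

Strassen's algorithm requires power-of-2 dimensions. Pad 53x53 to 64x64 (next power of 2).

Standard algorithm: 53^3 = 148877 multiplications
Strassen's algorithm: 7^(log2(64)) = 7^6 = 117649 multiplications
Savings: 148877 - 117649 = 31228 multiplications

Standard: 148877 multiplications (53^3). Strassen: 117649 multiplications (7^6, after padding to 64x64). Strassen reduces 8 recursive multiplications to 7 at each level.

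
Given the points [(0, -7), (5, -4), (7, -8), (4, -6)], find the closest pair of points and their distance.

Computing all pairwise distances among 4 points:

d((0, -7), (5, -4)) = 5.831
d((0, -7), (7, -8)) = 7.0711
d((0, -7), (4, -6)) = 4.1231
d((5, -4), (7, -8)) = 4.4721
d((5, -4), (4, -6)) = 2.2361 <-- minimum
d((7, -8), (4, -6)) = 3.6056

Closest pair: (5, -4) and (4, -6) with distance 2.2361

The closest pair is (5, -4) and (4, -6) with Euclidean distance 2.2361. For 4 points, brute-force pairwise comparison is shown above. For large n, the divide-and-conquer algorithm (sort by x, recurse on halves, check the dividing strip) achieves O(n log n).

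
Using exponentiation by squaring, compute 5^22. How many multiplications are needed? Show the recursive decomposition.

Computing 5^22 by squaring (build up from 5^1; each line after the first costs one multiplication):

5^1 = 5
5^2 = (5^1)^2 = 5^2 = 25
5^4 = (5^2)^2 = 25^2 = 625
5^5 = 5 * 5^4 = 5 * 625 = 3125
5^10 = (5^5)^2 = 3125^2 = 9765625
5^11 = 5 * 5^10 = 5 * 9765625 = 48828125
5^22 = (5^11)^2 = 48828125^2 = 2384185791015625

Result: 2384185791015625
Multiplications needed: 6 (6 lines after 5^1)

5^22 = 2384185791015625. Using exponentiation by squaring, this requires 6 multiplications. The key idea: if the exponent is even, square the half-power; if odd, multiply by the base once.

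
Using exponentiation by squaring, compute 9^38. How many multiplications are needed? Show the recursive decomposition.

Computing 9^38 by squaring (build up from 9^1; each line after the first costs one multiplication):

9^1 = 9
9^2 = (9^1)^2 = 9^2 = 81
9^4 = (9^2)^2 = 81^2 = 6561
9^8 = (9^4)^2 = 6561^2 = 43046721
9^9 = 9 * 9^8 = 9 * 43046721 = 387420489
9^18 = (9^9)^2 = 387420489^2 = 150094635296999121
9^19 = 9 * 9^18 = 9 * 150094635296999121 = 1350851717672992089
9^38 = (9^19)^2 = 1350851717672992089^2 = 1824800363140073127359051977856583921

Result: 1824800363140073127359051977856583921
Multiplications needed: 7 (7 lines after 9^1)

9^38 = 1824800363140073127359051977856583921. Using exponentiation by squaring, this requires 7 multiplications. The key idea: if the exponent is even, square the half-power; if odd, multiply by the base once.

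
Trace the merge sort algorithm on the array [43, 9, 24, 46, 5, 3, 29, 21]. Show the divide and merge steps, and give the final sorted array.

Merge sort trace:

Split: [43, 9, 24, 46, 5, 3, 29, 21] -> [43, 9, 24, 46] and [5, 3, 29, 21]
  Split: [43, 9, 24, 46] -> [43, 9] and [24, 46]
    Split: [43, 9] -> [43] and [9]
    Merge: [43] + [9] -> [9, 43]
    Split: [24, 46] -> [24] and [46]
    Merge: [24] + [46] -> [24, 46]
  Merge: [9, 43] + [24, 46] -> [9, 24, 43, 46]
  Split: [5, 3, 29, 21] -> [5, 3] and [29, 21]
    Split: [5, 3] -> [5] and [3]
    Merge: [5] + [3] -> [3, 5]
    Split: [29, 21] -> [29] and [21]
    Merge: [29] + [21] -> [21, 29]
  Merge: [3, 5] + [21, 29] -> [3, 5, 21, 29]
Merge: [9, 24, 43, 46] + [3, 5, 21, 29] -> [3, 5, 9, 21, 24, 29, 43, 46]

Final sorted array: [3, 5, 9, 21, 24, 29, 43, 46]

The merge sort proceeds by recursively splitting the array and merging sorted halves.
After all merges, the sorted array is [3, 5, 9, 21, 24, 29, 43, 46].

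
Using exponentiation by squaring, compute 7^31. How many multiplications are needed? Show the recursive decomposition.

Computing 7^31 by squaring (build up from 7^1; each line after the first costs one multiplication):

7^1 = 7
7^2 = (7^1)^2 = 7^2 = 49
7^3 = 7 * 7^2 = 7 * 49 = 343
7^6 = (7^3)^2 = 343^2 = 117649
7^7 = 7 * 7^6 = 7 * 117649 = 823543
7^14 = (7^7)^2 = 823543^2 = 678223072849
7^15 = 7 * 7^14 = 7 * 678223072849 = 4747561509943
7^30 = (7^15)^2 = 4747561509943^2 = 22539340290692258087863249
7^31 = 7 * 7^30 = 7 * 22539340290692258087863249 = 157775382034845806615042743

Result: 157775382034845806615042743
Multiplications needed: 8 (8 lines after 7^1)

7^31 = 157775382034845806615042743. Using exponentiation by squaring, this requires 8 multiplications. The key idea: if the exponent is even, square the half-power; if odd, multiply by the base once.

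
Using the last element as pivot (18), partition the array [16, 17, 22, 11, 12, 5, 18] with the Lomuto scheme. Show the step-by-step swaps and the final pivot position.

Lomuto partition with pivot = 18:

Initial array: [16, 17, 22, 11, 12, 5, 18]

arr[0]=16 <= 18: swap with position 0, array becomes [16, 17, 22, 11, 12, 5, 18]
arr[1]=17 <= 18: swap with position 1, array becomes [16, 17, 22, 11, 12, 5, 18]
arr[2]=22 > 18: no swap
arr[3]=11 <= 18: swap with position 2, array becomes [16, 17, 11, 22, 12, 5, 18]
arr[4]=12 <= 18: swap with position 3, array becomes [16, 17, 11, 12, 22, 5, 18]
arr[5]=5 <= 18: swap with position 4, array becomes [16, 17, 11, 12, 5, 22, 18]

Place pivot at position 5: [16, 17, 11, 12, 5, 18, 22]
Pivot position: 5

After partitioning with pivot 18, the array becomes [16, 17, 11, 12, 5, 18, 22]. The pivot is placed at index 5. All elements to the left of the pivot are <= 18, and all elements to the right are > 18.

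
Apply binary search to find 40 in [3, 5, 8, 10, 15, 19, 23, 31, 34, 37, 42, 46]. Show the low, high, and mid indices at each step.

Binary search for 40 in [3, 5, 8, 10, 15, 19, 23, 31, 34, 37, 42, 46]:

lo=0, hi=11, mid=5, arr[mid]=19 -> 19 < 40, search right half
lo=6, hi=11, mid=8, arr[mid]=34 -> 34 < 40, search right half
lo=9, hi=11, mid=10, arr[mid]=42 -> 42 > 40, search left half
lo=9, hi=9, mid=9, arr[mid]=37 -> 37 < 40, search right half
lo=10 > hi=9, target 40 not found

Binary search determines that 40 is not in the array after 4 comparisons. The search space was exhausted without finding the target.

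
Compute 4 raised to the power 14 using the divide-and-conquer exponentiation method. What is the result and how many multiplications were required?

Computing 4^14 by squaring (build up from 4^1; each line after the first costs one multiplication):

4^1 = 4
4^2 = (4^1)^2 = 4^2 = 16
4^3 = 4 * 4^2 = 4 * 16 = 64
4^6 = (4^3)^2 = 64^2 = 4096
4^7 = 4 * 4^6 = 4 * 4096 = 16384
4^14 = (4^7)^2 = 16384^2 = 268435456

Result: 268435456
Multiplications needed: 5 (5 lines after 4^1)

4^14 = 268435456. Using exponentiation by squaring, this requires 5 multiplications. The key idea: if the exponent is even, square the half-power; if odd, multiply by the base once.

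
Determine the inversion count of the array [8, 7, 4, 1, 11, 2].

Finding inversions in [8, 7, 4, 1, 11, 2]:

(0, 1): arr[0]=8 > arr[1]=7
(0, 2): arr[0]=8 > arr[2]=4
(0, 3): arr[0]=8 > arr[3]=1
(0, 5): arr[0]=8 > arr[5]=2
(1, 2): arr[1]=7 > arr[2]=4
(1, 3): arr[1]=7 > arr[3]=1
(1, 5): arr[1]=7 > arr[5]=2
(2, 3): arr[2]=4 > arr[3]=1
(2, 5): arr[2]=4 > arr[5]=2
(4, 5): arr[4]=11 > arr[5]=2

Total inversions: 10

The array has 10 inversion(s): (0,1), (0,2), (0,3), (0,5), (1,2), (1,3), (1,5), (2,3), (2,5), (4,5). Each pair (i,j) satisfies i < j and arr[i] > arr[j].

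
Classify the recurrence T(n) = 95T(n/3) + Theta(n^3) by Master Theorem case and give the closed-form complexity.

Master Theorem for T(n) = 95T(n/3) + O(n^3):

a = 95, b = 3, c = 3
log_b(a) = log_3(95) = 4.1451

Case 1: c = 3 < log_3(95) = 4.1451
T(n) = O(n^(log_3 95))

For T(n) = 95T(n/3) + O(n^3): log_3(95) = 4.1451. This is Case 1 of the Master Theorem (c < log_b(a), work dominated by leaves), giving O(n^(log_3 95)).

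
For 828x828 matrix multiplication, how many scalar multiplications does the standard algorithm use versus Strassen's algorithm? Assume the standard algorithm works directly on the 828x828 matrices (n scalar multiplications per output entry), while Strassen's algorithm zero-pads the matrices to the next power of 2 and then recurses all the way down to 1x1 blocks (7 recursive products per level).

Matrix multiplication for 828x828 matrices:

Strassen's algorithm requires power-of-2 dimensions. Pad 828x828 to 1024x1024 (next power of 2).

Standard algorithm: 828^3 = 567663552 multiplications
Strassen's algorithm: 7^(log2(1024)) = 7^10 = 282475249 multiplications
Savings: 567663552 - 282475249 = 285188303 multiplications

Standard: 567663552 multiplications (828^3). Strassen: 282475249 multiplications (7^10, after padding to 1024x1024). Strassen reduces 8 recursive multiplications to 7 at each level.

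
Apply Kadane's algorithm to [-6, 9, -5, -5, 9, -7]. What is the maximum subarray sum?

Using Kadane's algorithm on [-6, 9, -5, -5, 9, -7]:

Scanning through the array:
Position 1 (value 9): max_ending_here = 9, max_so_far = 9
Position 2 (value -5): max_ending_here = 4, max_so_far = 9
Position 3 (value -5): max_ending_here = -1, max_so_far = 9
Position 4 (value 9): max_ending_here = 9, max_so_far = 9
Position 5 (value -7): max_ending_here = 2, max_so_far = 9

Maximum subarray: [9]
Maximum sum: 9

The maximum subarray is [9] with sum 9. This subarray runs from index 1 to index 1.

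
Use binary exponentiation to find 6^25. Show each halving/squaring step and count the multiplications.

Computing 6^25 by squaring (build up from 6^1; each line after the first costs one multiplication):

6^1 = 6
6^2 = (6^1)^2 = 6^2 = 36
6^3 = 6 * 6^2 = 6 * 36 = 216
6^6 = (6^3)^2 = 216^2 = 46656
6^12 = (6^6)^2 = 46656^2 = 2176782336
6^24 = (6^12)^2 = 2176782336^2 = 4738381338321616896
6^25 = 6 * 6^24 = 6 * 4738381338321616896 = 28430288029929701376

Result: 28430288029929701376
Multiplications needed: 6 (6 lines after 6^1)

6^25 = 28430288029929701376. Using exponentiation by squaring, this requires 6 multiplications. The key idea: if the exponent is even, square the half-power; if odd, multiply by the base once.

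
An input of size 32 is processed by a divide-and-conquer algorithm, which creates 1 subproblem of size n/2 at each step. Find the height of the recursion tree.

For divide and conquer with division factor 2:

Problem sizes at each level:
Level 0: 32
Level 1: 16
Level 2: 8
Level 3: 4
Level 4: 2
Level 5: 1

The root is level 0 and the size-1 base case is level 5 (the tree spans levels 0 through 5, i.e. 6 levels counting the root), so the depth is the number of divisions: log_2(32) = 5

The recursion tree depth is log_2(32) = 5. At each level, the problem size is divided by 2, so it takes 5 divisions to reduce to a base case of size 1. The algorithm makes 1 recursive call at each level.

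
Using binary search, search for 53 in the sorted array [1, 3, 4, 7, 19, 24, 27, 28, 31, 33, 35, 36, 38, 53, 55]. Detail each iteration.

Binary search for 53 in [1, 3, 4, 7, 19, 24, 27, 28, 31, 33, 35, 36, 38, 53, 55]:

lo=0, hi=14, mid=7, arr[mid]=28 -> 28 < 53, search right half
lo=8, hi=14, mid=11, arr[mid]=36 -> 36 < 53, search right half
lo=12, hi=14, mid=13, arr[mid]=53 -> Found target at index 13!

Binary search finds 53 at index 13 after 3 comparisons. The search repeatedly halves the search space by comparing with the middle element.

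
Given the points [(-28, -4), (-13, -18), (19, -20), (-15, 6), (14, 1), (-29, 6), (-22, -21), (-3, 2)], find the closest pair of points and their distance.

Computing all pairwise distances among 8 points:

d((-28, -4), (-13, -18)) = 20.5183
d((-28, -4), (19, -20)) = 49.6488
d((-28, -4), (-15, 6)) = 16.4012
d((-28, -4), (14, 1)) = 42.2966
d((-28, -4), (-29, 6)) = 10.0499
d((-28, -4), (-22, -21)) = 18.0278
d((-28, -4), (-3, 2)) = 25.7099
d((-13, -18), (19, -20)) = 32.0624
d((-13, -18), (-15, 6)) = 24.0832
d((-13, -18), (14, 1)) = 33.0151
d((-13, -18), (-29, 6)) = 28.8444
d((-13, -18), (-22, -21)) = 9.4868 <-- minimum
d((-13, -18), (-3, 2)) = 22.3607
d((19, -20), (-15, 6)) = 42.8019
d((19, -20), (14, 1)) = 21.587
d((19, -20), (-29, 6)) = 54.5894
d((19, -20), (-22, -21)) = 41.0122
d((19, -20), (-3, 2)) = 31.1127
d((-15, 6), (14, 1)) = 29.4279
d((-15, 6), (-29, 6)) = 14.0
d((-15, 6), (-22, -21)) = 27.8927
d((-15, 6), (-3, 2)) = 12.6491
d((14, 1), (-29, 6)) = 43.2897
d((14, 1), (-22, -21)) = 42.19
d((14, 1), (-3, 2)) = 17.0294
d((-29, 6), (-22, -21)) = 27.8927
d((-29, 6), (-3, 2)) = 26.3059
d((-22, -21), (-3, 2)) = 29.8329

Closest pair: (-13, -18) and (-22, -21) with distance 9.4868

The closest pair is (-13, -18) and (-22, -21) with Euclidean distance 9.4868. For 8 points, brute-force pairwise comparison is shown above. For large n, the divide-and-conquer algorithm (sort by x, recurse on halves, check the dividing strip) achieves O(n log n).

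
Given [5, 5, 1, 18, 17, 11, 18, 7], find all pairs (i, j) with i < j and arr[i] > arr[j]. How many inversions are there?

Finding inversions in [5, 5, 1, 18, 17, 11, 18, 7]:

(0, 2): arr[0]=5 > arr[2]=1
(1, 2): arr[1]=5 > arr[2]=1
(3, 4): arr[3]=18 > arr[4]=17
(3, 5): arr[3]=18 > arr[5]=11
(3, 7): arr[3]=18 > arr[7]=7
(4, 5): arr[4]=17 > arr[5]=11
(4, 7): arr[4]=17 > arr[7]=7
(5, 7): arr[5]=11 > arr[7]=7
(6, 7): arr[6]=18 > arr[7]=7

Total inversions: 9

The array has 9 inversion(s): (0,2), (1,2), (3,4), (3,5), (3,7), (4,5), (4,7), (5,7), (6,7). Each pair (i,j) satisfies i < j and arr[i] > arr[j].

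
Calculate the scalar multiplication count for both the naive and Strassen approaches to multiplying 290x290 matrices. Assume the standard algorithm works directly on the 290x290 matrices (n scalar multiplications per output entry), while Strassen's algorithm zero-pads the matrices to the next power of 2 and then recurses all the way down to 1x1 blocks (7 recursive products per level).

Matrix multiplication for 290x290 matrices:

Strassen's algorithm requires power-of-2 dimensions. Pad 290x290 to 512x512 (next power of 2).

Standard algorithm: 290^3 = 24389000 multiplications
Strassen's algorithm: 7^(log2(512)) = 7^9 = 40353607 multiplications
Difference: 24389000 - 40353607 = -15964607 (Strassen uses MORE here due to padding overhead — for small or just-over-power-of-2 n, padding can outweigh the per-level savings)

Standard: 24389000 multiplications (290^3). Strassen: 40353607 multiplications (7^9, after padding to 512x512). Strassen reduces 8 recursive multiplications to 7 at each level.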